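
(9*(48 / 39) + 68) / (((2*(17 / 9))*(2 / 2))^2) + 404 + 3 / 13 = 118424 / 289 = 409.77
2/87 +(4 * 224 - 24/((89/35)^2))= 892.31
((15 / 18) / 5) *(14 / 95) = 0.02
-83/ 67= -1.24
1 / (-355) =-1 / 355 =-0.00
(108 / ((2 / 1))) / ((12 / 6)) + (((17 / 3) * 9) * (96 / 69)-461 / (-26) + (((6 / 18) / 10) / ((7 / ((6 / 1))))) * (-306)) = 2238347 / 20930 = 106.94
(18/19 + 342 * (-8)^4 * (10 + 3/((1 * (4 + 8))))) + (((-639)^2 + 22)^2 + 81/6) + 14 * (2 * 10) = 6336817849915/38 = 166758364471.45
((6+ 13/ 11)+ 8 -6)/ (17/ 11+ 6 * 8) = 101/ 545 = 0.19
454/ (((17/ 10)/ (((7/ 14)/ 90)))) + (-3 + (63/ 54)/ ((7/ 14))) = 125/ 153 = 0.82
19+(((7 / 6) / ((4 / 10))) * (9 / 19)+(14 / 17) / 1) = 27397 / 1292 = 21.21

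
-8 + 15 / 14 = -97 / 14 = -6.93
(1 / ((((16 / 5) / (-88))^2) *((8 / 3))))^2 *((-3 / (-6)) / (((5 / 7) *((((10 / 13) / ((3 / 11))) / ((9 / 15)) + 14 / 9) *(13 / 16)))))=345893625 / 31232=11074.98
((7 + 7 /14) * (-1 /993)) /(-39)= 5 /25818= 0.00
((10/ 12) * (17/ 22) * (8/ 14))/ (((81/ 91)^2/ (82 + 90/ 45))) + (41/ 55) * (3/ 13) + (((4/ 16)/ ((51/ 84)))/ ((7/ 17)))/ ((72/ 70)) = 753511637/ 18764460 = 40.16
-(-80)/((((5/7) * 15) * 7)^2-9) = 5/351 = 0.01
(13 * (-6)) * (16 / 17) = -1248 / 17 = -73.41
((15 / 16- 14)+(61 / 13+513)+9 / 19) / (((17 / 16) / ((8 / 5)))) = 15969352 / 20995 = 760.63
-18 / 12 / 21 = -1 / 14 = -0.07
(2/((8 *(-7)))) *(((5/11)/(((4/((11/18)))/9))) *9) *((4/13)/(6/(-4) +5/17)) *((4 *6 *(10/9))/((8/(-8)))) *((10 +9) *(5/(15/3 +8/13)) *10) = -4845000/20951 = -231.25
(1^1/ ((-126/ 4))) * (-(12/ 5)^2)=0.18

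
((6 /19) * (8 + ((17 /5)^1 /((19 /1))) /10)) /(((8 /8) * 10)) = 22851 /90250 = 0.25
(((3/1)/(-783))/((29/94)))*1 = -94/7569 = -0.01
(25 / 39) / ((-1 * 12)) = -0.05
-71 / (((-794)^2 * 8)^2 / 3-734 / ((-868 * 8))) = -739536 / 88316469627733069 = -0.00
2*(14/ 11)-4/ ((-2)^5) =235/ 88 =2.67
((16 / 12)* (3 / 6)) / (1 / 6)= 4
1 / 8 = 0.12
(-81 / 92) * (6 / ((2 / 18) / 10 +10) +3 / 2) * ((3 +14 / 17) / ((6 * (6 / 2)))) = -2213055 / 5636656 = -0.39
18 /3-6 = 0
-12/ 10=-6/ 5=-1.20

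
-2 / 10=-1 / 5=-0.20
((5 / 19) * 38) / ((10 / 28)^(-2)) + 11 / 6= 457 / 147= 3.11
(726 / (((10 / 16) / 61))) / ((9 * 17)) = 118096 / 255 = 463.12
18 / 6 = 3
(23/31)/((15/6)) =46/155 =0.30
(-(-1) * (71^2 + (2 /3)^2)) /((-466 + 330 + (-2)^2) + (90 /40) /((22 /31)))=-3992824 /102033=-39.13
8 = 8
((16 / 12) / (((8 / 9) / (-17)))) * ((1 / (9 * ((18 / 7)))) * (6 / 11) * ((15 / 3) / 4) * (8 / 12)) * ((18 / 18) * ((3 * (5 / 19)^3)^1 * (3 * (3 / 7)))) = -10625 / 301796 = -0.04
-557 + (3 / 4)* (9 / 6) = -4447 / 8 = -555.88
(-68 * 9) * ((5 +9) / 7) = -1224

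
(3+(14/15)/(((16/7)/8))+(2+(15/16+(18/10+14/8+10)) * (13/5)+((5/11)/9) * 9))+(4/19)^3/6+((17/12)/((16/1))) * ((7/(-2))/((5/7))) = 33286707947/724310400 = 45.96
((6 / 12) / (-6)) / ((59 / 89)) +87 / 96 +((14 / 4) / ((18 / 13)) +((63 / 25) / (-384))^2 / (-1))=17988565829 / 5437440000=3.31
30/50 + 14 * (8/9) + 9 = 992/45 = 22.04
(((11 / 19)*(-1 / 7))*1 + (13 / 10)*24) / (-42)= -20693 / 27930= -0.74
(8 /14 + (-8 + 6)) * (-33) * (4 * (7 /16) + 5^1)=318.21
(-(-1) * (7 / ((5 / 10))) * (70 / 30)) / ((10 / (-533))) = -26117 / 15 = -1741.13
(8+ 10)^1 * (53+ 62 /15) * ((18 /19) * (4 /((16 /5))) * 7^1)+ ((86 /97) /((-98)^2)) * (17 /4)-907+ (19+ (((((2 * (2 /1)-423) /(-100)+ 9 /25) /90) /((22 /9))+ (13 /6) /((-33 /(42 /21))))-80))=7556.78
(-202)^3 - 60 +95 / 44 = -362668497 / 44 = -8242465.84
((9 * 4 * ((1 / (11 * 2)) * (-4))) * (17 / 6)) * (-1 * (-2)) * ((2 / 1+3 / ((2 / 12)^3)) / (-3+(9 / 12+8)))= -1060800 / 253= -4192.89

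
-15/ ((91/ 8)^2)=-960/ 8281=-0.12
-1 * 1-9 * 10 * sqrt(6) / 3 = -74.48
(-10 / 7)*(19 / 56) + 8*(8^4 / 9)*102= 218365667 / 588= 371370.18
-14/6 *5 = -35/3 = -11.67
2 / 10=1 / 5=0.20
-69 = -69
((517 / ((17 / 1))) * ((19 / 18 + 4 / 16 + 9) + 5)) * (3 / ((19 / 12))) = 881.94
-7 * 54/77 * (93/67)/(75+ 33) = -93/1474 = -0.06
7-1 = 6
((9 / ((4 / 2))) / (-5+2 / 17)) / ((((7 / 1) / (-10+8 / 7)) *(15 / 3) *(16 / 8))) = 4743 / 40670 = 0.12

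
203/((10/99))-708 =13017/10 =1301.70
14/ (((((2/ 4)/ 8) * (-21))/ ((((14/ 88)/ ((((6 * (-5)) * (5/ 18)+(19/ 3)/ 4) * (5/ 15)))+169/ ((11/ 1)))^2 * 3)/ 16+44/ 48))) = -4680224/ 9801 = -477.53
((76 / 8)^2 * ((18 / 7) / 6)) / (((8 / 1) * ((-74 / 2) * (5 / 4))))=-1083 / 10360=-0.10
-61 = -61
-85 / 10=-17 / 2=-8.50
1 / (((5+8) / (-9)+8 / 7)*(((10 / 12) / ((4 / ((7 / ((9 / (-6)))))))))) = 3.41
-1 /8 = -0.12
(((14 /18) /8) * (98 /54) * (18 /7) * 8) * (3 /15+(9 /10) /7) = 161 /135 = 1.19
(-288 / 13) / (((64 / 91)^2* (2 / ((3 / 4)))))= -17199 / 1024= -16.80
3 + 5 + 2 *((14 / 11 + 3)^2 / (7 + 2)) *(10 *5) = 210.85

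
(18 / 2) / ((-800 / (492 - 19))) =-4257 / 800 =-5.32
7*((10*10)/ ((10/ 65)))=4550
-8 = -8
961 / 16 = 60.06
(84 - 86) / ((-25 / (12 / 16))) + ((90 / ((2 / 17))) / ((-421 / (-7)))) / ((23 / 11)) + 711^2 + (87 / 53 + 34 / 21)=272409582638087 / 538858950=505530.40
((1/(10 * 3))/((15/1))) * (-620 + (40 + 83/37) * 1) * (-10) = 21377/1665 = 12.84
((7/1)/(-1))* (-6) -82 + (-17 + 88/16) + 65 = 27/2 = 13.50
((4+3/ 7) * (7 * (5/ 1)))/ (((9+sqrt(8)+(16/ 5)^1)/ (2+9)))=520025/ 3521-85250 * sqrt(2)/ 3521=113.45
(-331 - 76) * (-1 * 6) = 2442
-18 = -18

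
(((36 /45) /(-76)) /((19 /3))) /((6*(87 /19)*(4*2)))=-1 /132240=-0.00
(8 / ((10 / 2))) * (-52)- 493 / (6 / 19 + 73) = -626323 / 6965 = -89.92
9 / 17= 0.53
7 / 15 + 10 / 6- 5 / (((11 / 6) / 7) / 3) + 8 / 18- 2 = -28064 / 495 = -56.69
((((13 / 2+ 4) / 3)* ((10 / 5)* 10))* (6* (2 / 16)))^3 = 1157625 / 8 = 144703.12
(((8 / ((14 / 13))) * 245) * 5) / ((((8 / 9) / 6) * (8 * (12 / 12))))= 61425 / 8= 7678.12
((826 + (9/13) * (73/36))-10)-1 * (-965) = 1782.40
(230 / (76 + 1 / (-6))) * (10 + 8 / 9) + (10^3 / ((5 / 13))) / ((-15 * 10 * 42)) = 26710 / 819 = 32.61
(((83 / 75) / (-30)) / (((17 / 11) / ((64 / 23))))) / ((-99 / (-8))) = -21248 / 3958875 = -0.01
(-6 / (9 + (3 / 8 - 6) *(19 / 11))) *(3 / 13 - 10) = -22352 / 273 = -81.88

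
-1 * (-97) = 97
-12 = -12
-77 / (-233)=77 / 233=0.33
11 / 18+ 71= 1289 / 18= 71.61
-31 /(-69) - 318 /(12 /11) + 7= -39199 /138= -284.05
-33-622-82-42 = -779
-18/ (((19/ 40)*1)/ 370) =-266400/ 19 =-14021.05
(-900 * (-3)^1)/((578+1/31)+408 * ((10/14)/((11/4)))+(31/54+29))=348024600/91979081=3.78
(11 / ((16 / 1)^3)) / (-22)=-1 / 8192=-0.00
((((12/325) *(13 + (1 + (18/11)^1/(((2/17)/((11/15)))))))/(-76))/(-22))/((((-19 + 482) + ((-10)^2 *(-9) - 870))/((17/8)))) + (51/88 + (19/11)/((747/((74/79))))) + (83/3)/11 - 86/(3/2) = -22731826923926473/419124371094000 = -54.24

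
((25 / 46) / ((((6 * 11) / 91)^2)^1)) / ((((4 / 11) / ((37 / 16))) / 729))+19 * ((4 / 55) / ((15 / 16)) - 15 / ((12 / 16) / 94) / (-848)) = 2488752475523 / 514905600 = 4833.42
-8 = -8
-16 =-16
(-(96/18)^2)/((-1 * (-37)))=-256/333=-0.77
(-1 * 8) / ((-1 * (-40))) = -0.20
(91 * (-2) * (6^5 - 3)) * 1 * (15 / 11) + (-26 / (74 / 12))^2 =-29050309314 / 15059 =-1929099.50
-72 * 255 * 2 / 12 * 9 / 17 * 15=-24300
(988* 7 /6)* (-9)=-10374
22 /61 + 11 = 693 /61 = 11.36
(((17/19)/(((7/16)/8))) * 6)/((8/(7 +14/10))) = 9792/95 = 103.07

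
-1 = -1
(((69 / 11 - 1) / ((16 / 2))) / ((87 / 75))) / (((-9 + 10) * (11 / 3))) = 75 / 484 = 0.15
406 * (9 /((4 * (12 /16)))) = 1218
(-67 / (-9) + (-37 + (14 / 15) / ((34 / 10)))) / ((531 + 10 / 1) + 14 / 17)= -4480 / 82899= -0.05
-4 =-4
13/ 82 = 0.16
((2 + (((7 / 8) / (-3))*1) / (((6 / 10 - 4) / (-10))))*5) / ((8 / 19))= 22135 / 1632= 13.56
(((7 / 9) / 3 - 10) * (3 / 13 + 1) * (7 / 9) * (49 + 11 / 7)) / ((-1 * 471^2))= 496544 / 233598573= 0.00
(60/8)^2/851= 225/3404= 0.07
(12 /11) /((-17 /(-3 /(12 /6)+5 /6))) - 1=-179 /187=-0.96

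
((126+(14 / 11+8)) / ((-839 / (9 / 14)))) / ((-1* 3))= 2232 / 64603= 0.03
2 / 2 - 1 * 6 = -5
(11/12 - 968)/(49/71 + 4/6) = -823955/1156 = -712.76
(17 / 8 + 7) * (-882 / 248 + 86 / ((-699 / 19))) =-37293875 / 693408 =-53.78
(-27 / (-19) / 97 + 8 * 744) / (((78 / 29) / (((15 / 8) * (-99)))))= -157468076865 / 383344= -410774.86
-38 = -38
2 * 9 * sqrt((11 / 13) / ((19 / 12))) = 36 * sqrt(8151) / 247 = 13.16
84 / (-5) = -84 / 5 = -16.80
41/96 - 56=-5335/96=-55.57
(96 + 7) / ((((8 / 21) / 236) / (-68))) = -4338978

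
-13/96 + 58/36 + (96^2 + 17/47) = 124772647/13536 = 9217.84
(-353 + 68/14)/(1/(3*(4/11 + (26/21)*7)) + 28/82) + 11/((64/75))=-1878919199/2071104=-907.21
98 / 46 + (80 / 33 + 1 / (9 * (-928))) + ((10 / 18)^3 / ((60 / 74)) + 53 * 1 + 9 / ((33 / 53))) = 72.22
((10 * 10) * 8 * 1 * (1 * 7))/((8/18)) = 12600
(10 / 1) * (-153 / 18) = -85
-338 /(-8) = 42.25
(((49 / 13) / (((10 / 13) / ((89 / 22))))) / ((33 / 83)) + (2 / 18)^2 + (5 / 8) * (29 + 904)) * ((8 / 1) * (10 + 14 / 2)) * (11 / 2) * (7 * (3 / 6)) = 1657179.62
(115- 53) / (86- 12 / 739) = 22909 / 31771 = 0.72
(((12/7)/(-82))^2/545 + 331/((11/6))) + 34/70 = 89393581687/493802155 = 181.03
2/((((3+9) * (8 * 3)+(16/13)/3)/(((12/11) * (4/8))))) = 117/30932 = 0.00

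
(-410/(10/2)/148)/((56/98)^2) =-2009/1184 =-1.70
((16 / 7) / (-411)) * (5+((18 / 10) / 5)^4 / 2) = -4471784 / 160546875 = -0.03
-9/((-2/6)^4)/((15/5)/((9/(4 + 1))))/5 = -2187/25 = -87.48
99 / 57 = 33 / 19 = 1.74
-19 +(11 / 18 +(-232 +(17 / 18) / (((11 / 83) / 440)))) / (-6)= -18109 / 36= -503.03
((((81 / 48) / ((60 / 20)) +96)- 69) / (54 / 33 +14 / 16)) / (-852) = -1617 / 125528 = -0.01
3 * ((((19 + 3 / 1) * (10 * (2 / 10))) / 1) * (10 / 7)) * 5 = 6600 / 7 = 942.86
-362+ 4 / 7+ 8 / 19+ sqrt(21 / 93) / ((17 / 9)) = -48014 / 133+ 9*sqrt(217) / 527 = -360.76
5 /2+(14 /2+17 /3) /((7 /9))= 263 /14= 18.79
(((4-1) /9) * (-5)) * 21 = -35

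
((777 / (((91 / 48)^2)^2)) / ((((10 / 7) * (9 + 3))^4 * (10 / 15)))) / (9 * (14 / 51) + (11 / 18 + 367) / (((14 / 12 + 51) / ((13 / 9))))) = 2679102216 / 32439922961875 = 0.00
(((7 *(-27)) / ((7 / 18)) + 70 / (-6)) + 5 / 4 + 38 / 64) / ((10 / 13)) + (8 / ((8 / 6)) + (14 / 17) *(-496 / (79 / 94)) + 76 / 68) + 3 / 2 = -1446546941 / 1289280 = -1121.98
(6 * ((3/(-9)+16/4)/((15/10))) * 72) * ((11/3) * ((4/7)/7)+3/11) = 29600/49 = 604.08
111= 111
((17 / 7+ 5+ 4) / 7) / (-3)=-0.54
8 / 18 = 4 / 9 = 0.44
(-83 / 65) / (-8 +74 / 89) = 0.18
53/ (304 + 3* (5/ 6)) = 106/ 613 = 0.17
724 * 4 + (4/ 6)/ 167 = 2896.00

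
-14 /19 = -0.74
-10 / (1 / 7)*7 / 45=-98 / 9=-10.89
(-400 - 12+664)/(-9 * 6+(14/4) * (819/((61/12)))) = 427/864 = 0.49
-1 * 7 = -7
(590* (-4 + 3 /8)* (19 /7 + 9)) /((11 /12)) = -2104530 /77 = -27331.56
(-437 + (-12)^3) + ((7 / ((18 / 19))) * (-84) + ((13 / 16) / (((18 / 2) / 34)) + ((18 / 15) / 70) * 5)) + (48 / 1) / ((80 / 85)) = -6883409 / 2520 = -2731.51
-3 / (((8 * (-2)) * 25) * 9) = 1 / 1200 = 0.00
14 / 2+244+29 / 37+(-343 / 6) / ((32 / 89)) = 659173 / 7104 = 92.79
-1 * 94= -94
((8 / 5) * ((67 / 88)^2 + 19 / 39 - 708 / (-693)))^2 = 19495059533041 / 1745886542400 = 11.17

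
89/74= 1.20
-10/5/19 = -2/19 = -0.11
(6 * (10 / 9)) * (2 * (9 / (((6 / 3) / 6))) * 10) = 3600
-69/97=-0.71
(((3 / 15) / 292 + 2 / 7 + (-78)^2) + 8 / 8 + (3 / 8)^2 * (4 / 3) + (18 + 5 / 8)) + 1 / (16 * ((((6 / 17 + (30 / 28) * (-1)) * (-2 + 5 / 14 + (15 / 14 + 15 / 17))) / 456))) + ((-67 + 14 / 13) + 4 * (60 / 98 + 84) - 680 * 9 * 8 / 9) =809.05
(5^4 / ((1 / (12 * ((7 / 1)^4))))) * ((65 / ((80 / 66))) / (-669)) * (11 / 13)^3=-65911951875 / 75374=-874465.36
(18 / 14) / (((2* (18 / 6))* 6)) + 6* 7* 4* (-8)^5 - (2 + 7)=-154140923 / 28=-5505032.96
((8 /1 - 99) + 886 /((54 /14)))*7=26215 /27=970.93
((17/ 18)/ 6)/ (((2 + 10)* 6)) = 17/ 7776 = 0.00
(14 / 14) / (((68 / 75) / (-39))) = -2925 / 68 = -43.01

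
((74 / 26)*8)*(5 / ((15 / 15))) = 113.85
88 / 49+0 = 1.80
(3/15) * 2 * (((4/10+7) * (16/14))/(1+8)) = 592/1575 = 0.38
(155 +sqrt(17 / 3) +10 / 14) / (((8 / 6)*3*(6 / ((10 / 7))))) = 5*sqrt(51) / 252 +2725 / 294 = 9.41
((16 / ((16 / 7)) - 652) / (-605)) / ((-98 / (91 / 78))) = -43 / 3388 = -0.01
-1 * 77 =-77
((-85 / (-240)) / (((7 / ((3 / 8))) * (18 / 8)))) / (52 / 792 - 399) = -187 / 8846768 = -0.00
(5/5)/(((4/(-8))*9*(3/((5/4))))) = -5/54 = -0.09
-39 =-39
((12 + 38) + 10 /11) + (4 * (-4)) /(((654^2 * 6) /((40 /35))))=1257484864 /24700599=50.91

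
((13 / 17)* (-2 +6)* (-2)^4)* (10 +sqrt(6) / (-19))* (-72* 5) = -2995200 / 17 +299520* sqrt(6) / 323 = -173916.81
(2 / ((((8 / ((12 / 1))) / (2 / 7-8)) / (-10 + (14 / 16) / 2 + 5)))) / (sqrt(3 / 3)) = 5913 / 56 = 105.59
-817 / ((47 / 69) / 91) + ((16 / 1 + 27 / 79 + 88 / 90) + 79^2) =-102889.40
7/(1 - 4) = -7/3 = -2.33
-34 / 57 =-0.60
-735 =-735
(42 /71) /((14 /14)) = 42 /71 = 0.59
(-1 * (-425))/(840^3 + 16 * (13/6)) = 1275/1778112104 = 0.00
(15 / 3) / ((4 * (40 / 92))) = 23 / 8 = 2.88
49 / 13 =3.77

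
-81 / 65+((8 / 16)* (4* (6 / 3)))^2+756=50099 / 65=770.75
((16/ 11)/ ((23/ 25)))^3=64000000/ 16194277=3.95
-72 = -72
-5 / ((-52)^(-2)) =-13520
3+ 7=10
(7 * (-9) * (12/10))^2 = 142884/25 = 5715.36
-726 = -726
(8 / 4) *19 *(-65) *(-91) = 224770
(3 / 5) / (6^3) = 1 / 360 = 0.00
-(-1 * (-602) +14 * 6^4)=-18746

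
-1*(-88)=88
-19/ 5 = -3.80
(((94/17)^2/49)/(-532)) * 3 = -6627/1883413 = -0.00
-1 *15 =-15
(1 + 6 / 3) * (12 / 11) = 36 / 11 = 3.27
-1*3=-3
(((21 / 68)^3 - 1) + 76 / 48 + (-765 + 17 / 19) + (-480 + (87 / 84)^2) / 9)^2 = 4629882928706659614569881 / 6941252726639529984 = 667009.70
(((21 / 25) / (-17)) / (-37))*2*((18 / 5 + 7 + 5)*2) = 6552 / 78625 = 0.08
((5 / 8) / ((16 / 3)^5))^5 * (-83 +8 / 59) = -12944981286146334375 / 2450764117228438640666394267391885312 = -0.00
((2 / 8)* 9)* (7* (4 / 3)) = 21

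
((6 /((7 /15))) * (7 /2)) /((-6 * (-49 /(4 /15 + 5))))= 79 /98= 0.81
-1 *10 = -10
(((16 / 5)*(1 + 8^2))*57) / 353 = 11856 / 353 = 33.59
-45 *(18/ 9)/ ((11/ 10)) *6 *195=-1053000/ 11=-95727.27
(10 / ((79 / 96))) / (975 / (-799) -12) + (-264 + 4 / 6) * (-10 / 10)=218978570 / 834477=262.41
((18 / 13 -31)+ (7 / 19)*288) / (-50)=-18893 / 12350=-1.53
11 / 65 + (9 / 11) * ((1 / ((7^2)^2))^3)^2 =23181328997048536143106 / 136980580437104986296715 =0.17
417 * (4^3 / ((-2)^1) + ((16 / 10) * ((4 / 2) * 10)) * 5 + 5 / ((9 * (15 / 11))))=481913 / 9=53545.89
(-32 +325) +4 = 297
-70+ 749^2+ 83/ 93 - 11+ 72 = 52172339/ 93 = 560992.89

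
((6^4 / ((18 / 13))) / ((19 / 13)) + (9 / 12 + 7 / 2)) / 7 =92.10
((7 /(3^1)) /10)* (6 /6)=7 /30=0.23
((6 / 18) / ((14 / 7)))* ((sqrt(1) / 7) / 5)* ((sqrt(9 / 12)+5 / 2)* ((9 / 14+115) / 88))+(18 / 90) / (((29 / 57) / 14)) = 1619* sqrt(3) / 517440+82818179 / 15005760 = 5.52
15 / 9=5 / 3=1.67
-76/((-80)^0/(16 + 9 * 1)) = -1900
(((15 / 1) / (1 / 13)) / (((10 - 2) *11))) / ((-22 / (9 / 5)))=-351 / 1936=-0.18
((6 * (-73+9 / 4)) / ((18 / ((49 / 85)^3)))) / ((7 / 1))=-4756381 / 7369500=-0.65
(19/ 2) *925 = 17575/ 2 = 8787.50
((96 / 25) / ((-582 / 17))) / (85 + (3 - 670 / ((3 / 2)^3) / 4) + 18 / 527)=-1935144 / 662580325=-0.00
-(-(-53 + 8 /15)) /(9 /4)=-3148 /135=-23.32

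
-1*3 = -3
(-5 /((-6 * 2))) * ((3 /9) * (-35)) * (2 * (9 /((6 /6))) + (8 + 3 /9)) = -13825 /108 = -128.01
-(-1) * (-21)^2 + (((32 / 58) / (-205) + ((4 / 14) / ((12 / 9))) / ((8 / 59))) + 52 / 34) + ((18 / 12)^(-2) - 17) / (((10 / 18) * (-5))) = 25472176349 / 56596400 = 450.07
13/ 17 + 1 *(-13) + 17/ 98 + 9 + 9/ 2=1198/ 833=1.44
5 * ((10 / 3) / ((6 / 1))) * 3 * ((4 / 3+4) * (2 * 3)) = 800 / 3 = 266.67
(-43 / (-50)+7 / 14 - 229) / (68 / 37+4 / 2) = -210567 / 3550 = -59.31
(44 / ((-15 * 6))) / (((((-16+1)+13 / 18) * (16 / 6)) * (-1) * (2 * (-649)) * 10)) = 3 / 3032600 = 0.00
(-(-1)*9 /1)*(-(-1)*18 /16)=81 /8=10.12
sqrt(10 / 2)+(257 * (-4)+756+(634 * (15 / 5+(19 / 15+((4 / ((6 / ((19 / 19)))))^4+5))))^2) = 36003345.14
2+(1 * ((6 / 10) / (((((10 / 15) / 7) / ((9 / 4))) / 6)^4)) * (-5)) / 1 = -310065530851 / 256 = -1211193479.89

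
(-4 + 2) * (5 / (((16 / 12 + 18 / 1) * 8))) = -15 / 232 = -0.06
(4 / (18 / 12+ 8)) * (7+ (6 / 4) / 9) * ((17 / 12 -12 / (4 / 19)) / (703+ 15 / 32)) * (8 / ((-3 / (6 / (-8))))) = -1835584 / 3849381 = -0.48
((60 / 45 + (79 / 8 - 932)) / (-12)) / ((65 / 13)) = 22099 / 1440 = 15.35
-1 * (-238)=238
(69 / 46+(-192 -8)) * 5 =-1985 / 2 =-992.50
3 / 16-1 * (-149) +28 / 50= 59899 / 400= 149.75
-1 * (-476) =476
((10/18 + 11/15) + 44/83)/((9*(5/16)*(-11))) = -108704/1848825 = -0.06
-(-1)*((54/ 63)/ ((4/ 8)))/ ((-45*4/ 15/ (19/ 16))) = -19/ 112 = -0.17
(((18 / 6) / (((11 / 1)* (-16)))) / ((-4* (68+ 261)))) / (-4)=-0.00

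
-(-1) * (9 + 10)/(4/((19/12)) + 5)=361/143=2.52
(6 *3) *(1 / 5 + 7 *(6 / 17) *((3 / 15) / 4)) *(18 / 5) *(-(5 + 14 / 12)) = -10989 / 85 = -129.28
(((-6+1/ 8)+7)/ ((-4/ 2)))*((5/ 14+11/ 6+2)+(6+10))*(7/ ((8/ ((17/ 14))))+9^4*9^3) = -1738267977/ 32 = -54320874.28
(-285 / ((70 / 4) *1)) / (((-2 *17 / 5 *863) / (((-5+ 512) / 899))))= 144495 / 92324603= 0.00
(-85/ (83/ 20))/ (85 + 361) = -850/ 18509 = -0.05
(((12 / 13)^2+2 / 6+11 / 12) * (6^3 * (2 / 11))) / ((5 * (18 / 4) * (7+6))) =34104 / 120835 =0.28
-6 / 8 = -3 / 4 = -0.75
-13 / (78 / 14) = -7 / 3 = -2.33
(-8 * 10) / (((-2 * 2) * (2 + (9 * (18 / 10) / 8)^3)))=1280000 / 659441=1.94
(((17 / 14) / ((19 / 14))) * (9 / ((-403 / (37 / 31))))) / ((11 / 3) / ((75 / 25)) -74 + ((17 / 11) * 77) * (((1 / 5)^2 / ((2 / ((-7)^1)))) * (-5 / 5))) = 2547450 / 5994228851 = 0.00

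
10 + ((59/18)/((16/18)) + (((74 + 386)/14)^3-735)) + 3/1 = 190729901/5488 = 34753.99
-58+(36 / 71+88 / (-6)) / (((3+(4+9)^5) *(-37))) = -21214831999 / 365772972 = -58.00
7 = 7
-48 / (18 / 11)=-88 / 3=-29.33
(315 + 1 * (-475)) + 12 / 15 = -796 / 5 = -159.20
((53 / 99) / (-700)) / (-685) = 53 / 47470500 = 0.00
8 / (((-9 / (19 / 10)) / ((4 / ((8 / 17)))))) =-646 / 45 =-14.36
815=815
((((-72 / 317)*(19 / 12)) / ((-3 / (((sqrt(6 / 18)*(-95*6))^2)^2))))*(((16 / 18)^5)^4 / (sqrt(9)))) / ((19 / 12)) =12019990672149512380743680000 / 428219994502338492213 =28069662.38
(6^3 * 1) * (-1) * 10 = -2160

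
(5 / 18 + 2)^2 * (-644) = -270641 / 81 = -3341.25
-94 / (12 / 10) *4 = -940 / 3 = -313.33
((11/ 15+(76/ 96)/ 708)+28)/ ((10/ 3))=2441279/ 283200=8.62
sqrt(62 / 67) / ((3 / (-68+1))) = -sqrt(4154) / 3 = -21.48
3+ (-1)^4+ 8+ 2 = 14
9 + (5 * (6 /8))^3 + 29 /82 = 62.09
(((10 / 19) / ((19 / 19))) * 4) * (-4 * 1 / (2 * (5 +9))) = -40 / 133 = -0.30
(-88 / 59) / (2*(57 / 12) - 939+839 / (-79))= 13904 / 8763801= 0.00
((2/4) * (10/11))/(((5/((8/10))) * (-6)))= -2/165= -0.01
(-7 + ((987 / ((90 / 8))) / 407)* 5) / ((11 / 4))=-28924 / 13431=-2.15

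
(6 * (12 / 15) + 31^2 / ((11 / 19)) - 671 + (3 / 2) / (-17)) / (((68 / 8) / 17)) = 1858071 / 935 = 1987.24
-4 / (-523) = 4 / 523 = 0.01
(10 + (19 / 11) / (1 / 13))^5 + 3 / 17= 98580270173622 / 2737867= 36006230.46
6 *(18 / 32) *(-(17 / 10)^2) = -7803 / 800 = -9.75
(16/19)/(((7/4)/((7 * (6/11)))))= 1.84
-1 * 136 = -136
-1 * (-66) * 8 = 528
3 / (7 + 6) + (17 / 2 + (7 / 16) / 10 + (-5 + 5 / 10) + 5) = 19291 / 2080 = 9.27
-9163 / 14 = -1309 / 2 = -654.50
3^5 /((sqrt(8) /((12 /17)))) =729 * sqrt(2) /17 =60.64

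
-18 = -18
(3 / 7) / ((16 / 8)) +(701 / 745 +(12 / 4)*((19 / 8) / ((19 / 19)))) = 345451 / 41720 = 8.28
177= 177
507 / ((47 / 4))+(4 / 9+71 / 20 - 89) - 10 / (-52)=-4582241 / 109980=-41.66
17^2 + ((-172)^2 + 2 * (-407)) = 29059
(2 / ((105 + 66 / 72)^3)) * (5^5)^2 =33750000000 / 2053225511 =16.44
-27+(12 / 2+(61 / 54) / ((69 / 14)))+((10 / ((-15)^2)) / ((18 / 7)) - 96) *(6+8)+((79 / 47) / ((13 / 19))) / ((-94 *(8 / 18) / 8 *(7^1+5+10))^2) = -2767748010287387 / 2028354651180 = -1364.53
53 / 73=0.73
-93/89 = -1.04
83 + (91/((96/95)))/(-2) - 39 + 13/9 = 241/576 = 0.42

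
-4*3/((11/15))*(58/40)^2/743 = -7569/163460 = -0.05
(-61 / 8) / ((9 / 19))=-1159 / 72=-16.10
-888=-888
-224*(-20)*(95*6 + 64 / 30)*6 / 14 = 1098496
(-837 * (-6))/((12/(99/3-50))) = -14229/2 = -7114.50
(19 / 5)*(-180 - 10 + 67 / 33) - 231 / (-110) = -235021 / 330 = -712.18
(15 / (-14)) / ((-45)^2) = -0.00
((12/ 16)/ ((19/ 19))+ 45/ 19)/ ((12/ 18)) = 711/ 152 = 4.68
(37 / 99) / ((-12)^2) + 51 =727093 / 14256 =51.00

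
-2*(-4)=8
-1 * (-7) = 7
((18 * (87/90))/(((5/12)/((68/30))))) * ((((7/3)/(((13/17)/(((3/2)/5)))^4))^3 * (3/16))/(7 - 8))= -0.00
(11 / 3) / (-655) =-11 / 1965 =-0.01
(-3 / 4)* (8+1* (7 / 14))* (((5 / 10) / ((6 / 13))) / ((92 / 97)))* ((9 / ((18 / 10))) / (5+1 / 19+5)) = -2036515 / 562304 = -3.62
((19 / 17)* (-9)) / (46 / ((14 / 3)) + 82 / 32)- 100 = -2383852 / 23647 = -100.81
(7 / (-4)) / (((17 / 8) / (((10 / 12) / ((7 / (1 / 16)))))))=-5 / 816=-0.01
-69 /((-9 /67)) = 1541 /3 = 513.67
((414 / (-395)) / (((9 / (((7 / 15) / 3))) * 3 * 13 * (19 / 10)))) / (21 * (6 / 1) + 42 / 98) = -4508 / 2331315675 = -0.00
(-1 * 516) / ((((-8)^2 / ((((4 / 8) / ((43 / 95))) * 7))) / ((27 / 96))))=-17955 / 1024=-17.53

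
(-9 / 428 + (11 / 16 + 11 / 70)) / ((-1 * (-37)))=49351 / 2217040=0.02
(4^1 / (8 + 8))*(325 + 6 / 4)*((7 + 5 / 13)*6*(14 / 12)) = 54852 / 13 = 4219.38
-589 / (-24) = 589 / 24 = 24.54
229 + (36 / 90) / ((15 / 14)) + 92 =24103 / 75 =321.37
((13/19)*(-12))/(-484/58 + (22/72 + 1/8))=325728/313975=1.04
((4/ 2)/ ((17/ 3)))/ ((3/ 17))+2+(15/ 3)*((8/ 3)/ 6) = 56/ 9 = 6.22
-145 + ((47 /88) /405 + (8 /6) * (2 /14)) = -36126751 /249480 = -144.81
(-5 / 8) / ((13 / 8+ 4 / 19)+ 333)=-19 / 10179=-0.00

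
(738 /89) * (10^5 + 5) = 829254.94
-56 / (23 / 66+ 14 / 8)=-7392 / 277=-26.69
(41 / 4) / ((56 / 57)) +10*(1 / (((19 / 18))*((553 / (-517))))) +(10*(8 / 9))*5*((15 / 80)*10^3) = 8407189751 / 1008672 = 8334.91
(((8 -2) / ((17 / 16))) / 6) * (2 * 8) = 15.06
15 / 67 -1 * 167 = -11174 / 67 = -166.78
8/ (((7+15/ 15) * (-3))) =-1/ 3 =-0.33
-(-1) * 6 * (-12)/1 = -72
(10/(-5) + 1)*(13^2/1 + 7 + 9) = -185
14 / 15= 0.93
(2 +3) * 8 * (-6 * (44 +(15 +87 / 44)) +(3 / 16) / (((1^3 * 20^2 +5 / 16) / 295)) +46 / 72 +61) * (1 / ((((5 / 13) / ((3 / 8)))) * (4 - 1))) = -668441891 / 169092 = -3953.13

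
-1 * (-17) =17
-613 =-613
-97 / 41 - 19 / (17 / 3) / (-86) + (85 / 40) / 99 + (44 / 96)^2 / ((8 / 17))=-1.86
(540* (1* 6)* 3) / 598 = 4860 / 299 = 16.25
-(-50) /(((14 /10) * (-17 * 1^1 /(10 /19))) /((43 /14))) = -53750 /15827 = -3.40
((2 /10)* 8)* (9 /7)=72 /35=2.06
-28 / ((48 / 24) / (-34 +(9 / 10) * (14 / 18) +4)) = 2051 / 5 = 410.20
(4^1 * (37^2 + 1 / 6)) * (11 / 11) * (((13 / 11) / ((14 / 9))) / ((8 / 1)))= 320385 / 616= 520.11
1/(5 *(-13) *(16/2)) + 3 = 1559/520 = 3.00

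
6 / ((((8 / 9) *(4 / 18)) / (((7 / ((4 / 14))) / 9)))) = 1323 / 16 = 82.69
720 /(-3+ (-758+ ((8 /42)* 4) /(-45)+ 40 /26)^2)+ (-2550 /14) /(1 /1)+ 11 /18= -1975428470894396737 /10882075480739694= -181.53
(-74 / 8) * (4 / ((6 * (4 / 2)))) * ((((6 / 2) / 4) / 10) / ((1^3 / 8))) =-37 / 20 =-1.85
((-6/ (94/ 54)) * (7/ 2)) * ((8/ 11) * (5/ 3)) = -7560/ 517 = -14.62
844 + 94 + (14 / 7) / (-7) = 6564 / 7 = 937.71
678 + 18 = 696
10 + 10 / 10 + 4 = 15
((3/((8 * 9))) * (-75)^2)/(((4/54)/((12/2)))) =151875/8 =18984.38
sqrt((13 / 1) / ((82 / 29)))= sqrt(30914) / 82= 2.14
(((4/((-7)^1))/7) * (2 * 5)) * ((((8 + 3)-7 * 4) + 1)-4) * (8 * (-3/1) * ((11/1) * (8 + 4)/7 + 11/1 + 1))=-4147200/343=-12090.96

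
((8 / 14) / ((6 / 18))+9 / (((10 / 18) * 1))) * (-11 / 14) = -6897 / 490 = -14.08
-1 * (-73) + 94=167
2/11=0.18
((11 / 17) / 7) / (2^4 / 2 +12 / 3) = 11 / 1428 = 0.01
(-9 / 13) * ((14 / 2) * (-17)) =1071 / 13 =82.38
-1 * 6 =-6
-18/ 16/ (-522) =0.00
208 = 208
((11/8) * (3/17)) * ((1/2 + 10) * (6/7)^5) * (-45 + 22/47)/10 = -7193043/1370285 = -5.25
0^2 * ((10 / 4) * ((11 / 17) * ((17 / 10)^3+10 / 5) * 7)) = 0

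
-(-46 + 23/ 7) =299/ 7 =42.71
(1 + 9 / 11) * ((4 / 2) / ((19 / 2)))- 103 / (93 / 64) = -1370288 / 19437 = -70.50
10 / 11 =0.91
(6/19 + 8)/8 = 79/76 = 1.04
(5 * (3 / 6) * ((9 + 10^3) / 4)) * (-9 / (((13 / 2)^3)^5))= -185978880 / 51185893014090757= -0.00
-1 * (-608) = 608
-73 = -73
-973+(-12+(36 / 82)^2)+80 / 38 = -31386519 / 31939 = -982.70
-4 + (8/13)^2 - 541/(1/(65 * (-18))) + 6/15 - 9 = 534849323/845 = 632957.78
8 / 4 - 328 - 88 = -414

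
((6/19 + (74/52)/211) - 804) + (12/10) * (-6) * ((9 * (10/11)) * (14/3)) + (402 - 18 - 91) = -900733121/1146574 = -785.59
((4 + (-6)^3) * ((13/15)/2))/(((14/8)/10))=-11024/21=-524.95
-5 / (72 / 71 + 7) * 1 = -355 / 569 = -0.62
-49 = -49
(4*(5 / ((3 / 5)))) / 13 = 100 / 39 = 2.56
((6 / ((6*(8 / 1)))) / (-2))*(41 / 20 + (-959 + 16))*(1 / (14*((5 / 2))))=18819 / 11200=1.68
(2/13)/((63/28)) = 8/117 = 0.07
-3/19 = -0.16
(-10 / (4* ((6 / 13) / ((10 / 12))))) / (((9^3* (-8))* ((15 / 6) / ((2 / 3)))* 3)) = 65 / 944784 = 0.00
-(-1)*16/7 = 16/7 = 2.29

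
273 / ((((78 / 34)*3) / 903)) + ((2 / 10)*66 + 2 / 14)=1254132 / 35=35832.34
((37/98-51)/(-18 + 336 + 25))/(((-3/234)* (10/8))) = 773916/84035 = 9.21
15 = 15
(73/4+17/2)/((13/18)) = 963/26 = 37.04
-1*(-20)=20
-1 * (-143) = 143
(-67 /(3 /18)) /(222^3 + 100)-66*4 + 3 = -1427820015 /5470574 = -261.00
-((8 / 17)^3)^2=-262144 / 24137569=-0.01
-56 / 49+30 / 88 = -247 / 308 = -0.80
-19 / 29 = -0.66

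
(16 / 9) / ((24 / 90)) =20 / 3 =6.67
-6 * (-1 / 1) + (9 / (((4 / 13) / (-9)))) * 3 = -3135 / 4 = -783.75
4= 4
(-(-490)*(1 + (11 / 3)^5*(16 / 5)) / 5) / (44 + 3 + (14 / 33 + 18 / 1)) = 2779117418 / 874395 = 3178.33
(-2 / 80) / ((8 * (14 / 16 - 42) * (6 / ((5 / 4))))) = 1 / 63168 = 0.00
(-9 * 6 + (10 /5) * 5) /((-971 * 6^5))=11 /1887624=0.00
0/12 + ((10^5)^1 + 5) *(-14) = -1400070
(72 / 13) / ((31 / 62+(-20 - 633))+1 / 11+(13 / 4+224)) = -3168 / 243191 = -0.01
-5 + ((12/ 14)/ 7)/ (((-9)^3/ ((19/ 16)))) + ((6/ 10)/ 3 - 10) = -7049039/ 476280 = -14.80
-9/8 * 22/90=-11/40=-0.28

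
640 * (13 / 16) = 520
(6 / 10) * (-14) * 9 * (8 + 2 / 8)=-623.70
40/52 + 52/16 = 209/52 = 4.02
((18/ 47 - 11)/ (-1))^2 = 249001/ 2209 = 112.72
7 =7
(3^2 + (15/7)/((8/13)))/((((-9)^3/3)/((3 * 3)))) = -233/504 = -0.46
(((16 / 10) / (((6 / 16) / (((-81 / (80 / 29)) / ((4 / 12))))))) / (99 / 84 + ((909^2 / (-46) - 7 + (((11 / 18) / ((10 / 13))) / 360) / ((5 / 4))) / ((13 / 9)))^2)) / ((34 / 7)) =-0.00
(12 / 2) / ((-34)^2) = 0.01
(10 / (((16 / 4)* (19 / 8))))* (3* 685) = 41100 / 19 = 2163.16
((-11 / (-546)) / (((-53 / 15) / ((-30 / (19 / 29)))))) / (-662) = -23925 / 60663694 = -0.00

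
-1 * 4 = -4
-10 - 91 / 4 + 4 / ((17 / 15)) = -1987 / 68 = -29.22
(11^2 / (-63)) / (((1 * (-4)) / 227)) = 27467 / 252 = 109.00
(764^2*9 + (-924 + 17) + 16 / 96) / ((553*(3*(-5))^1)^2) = 31514143 / 412842150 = 0.08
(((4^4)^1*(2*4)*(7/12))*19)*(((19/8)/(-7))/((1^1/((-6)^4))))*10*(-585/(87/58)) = 38925619200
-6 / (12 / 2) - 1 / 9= -10 / 9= -1.11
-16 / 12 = -4 / 3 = -1.33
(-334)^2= 111556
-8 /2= -4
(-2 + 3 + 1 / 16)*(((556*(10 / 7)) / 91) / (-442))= -695 / 33124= -0.02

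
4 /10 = 2 /5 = 0.40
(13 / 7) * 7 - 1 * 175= -162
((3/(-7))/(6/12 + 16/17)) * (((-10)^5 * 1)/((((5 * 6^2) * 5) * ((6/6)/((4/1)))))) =136000/1029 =132.17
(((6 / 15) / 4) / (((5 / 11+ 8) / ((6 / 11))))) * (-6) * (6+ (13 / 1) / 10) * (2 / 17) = -438 / 13175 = -0.03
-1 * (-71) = 71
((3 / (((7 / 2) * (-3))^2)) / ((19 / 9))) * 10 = 120 / 931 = 0.13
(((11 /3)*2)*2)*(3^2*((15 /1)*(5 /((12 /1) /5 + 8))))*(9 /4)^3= 9021375 /832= 10843.00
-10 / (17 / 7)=-70 / 17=-4.12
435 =435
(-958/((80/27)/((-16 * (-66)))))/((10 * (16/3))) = -1280367/200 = -6401.84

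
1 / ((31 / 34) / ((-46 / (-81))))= 0.62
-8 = -8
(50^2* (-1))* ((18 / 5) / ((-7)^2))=-9000 / 49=-183.67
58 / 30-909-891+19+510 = -19036 / 15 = -1269.07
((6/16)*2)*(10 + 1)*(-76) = -627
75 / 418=0.18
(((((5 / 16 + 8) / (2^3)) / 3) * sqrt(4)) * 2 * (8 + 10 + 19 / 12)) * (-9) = -31255 / 128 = -244.18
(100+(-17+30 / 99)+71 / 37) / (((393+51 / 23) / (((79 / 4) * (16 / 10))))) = 189069752 / 27747225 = 6.81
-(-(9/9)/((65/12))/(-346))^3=-216/1421930531125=-0.00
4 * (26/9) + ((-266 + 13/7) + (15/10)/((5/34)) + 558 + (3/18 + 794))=699161/630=1109.78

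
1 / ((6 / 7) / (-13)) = -91 / 6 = -15.17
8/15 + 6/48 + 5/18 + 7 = 2857/360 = 7.94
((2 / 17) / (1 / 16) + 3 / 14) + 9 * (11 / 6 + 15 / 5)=5426 / 119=45.60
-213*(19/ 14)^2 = -76893/ 196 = -392.31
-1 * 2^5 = -32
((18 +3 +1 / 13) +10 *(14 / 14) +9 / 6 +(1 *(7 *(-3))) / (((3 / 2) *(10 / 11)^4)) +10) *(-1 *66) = -47360577 / 32500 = -1457.25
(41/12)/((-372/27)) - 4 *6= -12027/496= -24.25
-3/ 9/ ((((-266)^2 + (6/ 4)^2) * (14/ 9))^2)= -108/ 3925276275361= -0.00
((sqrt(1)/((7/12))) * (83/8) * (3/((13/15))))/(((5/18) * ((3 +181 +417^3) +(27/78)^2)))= 1048788/343126297171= 0.00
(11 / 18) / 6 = 11 / 108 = 0.10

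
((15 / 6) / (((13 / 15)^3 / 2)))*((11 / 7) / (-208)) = -185625 / 3198832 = -0.06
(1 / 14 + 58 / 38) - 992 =-263447 / 266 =-990.40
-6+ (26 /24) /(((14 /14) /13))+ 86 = 94.08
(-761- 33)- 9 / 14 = -794.64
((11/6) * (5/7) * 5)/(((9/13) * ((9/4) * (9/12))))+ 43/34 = 1191829/173502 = 6.87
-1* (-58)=58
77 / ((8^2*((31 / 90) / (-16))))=-3465 / 62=-55.89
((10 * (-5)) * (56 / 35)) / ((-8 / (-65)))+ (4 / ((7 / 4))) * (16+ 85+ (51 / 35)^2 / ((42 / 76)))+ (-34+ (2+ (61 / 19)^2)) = -9362176729 / 21669025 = -432.05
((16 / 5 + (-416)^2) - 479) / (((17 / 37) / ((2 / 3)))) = 63854674 / 255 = 250410.49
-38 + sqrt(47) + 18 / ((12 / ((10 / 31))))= -1163 / 31 + sqrt(47)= -30.66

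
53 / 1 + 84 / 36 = 166 / 3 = 55.33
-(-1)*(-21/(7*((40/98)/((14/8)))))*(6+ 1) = -7203/80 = -90.04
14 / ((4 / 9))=63 / 2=31.50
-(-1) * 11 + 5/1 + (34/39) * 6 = 276/13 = 21.23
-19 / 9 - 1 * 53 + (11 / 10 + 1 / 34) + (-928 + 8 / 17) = -44168 / 45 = -981.51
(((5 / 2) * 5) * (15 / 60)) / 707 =25 / 5656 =0.00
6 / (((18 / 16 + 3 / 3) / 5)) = 240 / 17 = 14.12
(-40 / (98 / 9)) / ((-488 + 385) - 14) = 20 / 637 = 0.03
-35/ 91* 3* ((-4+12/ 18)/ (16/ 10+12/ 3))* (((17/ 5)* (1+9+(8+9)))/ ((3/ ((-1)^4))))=3825/ 182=21.02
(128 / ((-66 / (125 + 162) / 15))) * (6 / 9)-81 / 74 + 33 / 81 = -122345983 / 21978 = -5566.75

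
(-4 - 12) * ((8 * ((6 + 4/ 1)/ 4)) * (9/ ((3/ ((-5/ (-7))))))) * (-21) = 14400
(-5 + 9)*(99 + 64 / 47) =18868 / 47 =401.45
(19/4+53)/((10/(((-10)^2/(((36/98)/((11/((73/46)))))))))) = 4772845/438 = 10896.91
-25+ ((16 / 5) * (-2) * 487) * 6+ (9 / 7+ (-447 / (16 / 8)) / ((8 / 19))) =-10782983 / 560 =-19255.33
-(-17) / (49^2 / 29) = 493 / 2401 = 0.21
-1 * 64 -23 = -87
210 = 210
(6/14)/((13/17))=51/91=0.56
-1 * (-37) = 37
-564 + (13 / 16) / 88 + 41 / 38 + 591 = 28.09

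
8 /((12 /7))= 4.67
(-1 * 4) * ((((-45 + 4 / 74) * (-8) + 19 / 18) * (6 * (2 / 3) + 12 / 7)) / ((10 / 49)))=-13449800 / 333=-40389.79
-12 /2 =-6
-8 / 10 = -4 / 5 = -0.80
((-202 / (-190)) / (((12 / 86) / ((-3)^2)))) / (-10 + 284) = 13029 / 52060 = 0.25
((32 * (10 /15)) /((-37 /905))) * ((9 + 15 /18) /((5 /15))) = -1708640 /111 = -15393.15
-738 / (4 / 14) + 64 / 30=-38713 / 15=-2580.87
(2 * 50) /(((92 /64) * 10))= 160 /23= 6.96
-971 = -971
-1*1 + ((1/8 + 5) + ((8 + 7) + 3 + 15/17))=3129/136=23.01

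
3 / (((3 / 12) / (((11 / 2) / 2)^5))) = 1887.32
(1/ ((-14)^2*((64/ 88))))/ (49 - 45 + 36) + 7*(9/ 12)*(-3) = -987829/ 62720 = -15.75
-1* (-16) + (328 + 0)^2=107600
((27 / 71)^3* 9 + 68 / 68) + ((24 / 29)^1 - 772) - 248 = -10562900834 / 10379419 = -1017.68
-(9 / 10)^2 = -81 / 100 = -0.81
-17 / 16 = -1.06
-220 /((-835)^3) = 44 /116436575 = 0.00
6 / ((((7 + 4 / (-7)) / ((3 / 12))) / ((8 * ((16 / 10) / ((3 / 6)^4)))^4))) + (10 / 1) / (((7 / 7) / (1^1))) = 3848290790966 / 9375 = 410484351.04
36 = 36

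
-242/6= -40.33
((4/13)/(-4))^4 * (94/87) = 0.00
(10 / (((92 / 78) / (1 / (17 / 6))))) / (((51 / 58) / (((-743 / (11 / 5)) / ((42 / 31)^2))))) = -6729666775 / 10748199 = -626.12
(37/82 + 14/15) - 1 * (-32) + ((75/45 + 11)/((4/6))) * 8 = 185.38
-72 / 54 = -4 / 3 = -1.33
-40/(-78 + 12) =20/33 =0.61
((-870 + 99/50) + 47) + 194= -31351/50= -627.02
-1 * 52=-52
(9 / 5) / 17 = 9 / 85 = 0.11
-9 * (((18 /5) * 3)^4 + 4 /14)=-535703778 /4375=-122446.58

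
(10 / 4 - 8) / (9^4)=-11 / 13122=-0.00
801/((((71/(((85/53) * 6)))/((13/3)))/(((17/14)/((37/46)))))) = 710.18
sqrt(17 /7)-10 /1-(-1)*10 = sqrt(119) /7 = 1.56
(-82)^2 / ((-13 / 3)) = -20172 / 13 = -1551.69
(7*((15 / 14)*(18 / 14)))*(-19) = -2565 / 14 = -183.21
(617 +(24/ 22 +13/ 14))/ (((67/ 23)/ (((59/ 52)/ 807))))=9950881/ 33306504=0.30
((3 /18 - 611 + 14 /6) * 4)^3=-14419882504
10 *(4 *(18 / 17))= 720 / 17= 42.35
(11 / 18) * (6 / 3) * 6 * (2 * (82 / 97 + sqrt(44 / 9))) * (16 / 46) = 28864 / 6693 + 704 * sqrt(11) / 207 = 15.59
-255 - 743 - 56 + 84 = -970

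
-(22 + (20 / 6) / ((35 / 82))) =-626 / 21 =-29.81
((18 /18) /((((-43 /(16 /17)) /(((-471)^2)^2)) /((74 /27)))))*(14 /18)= -5035566689888 /2193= -2296200040.99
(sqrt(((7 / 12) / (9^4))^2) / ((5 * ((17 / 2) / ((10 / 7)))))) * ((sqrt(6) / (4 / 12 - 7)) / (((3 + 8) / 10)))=-sqrt(6) / 2453814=-0.00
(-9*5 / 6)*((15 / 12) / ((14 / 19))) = -1425 / 112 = -12.72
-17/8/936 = -17/7488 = -0.00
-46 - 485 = -531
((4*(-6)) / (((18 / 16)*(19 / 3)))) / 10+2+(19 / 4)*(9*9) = 146837 / 380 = 386.41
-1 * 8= -8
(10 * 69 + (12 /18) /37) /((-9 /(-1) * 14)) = 5.48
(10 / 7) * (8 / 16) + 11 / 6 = 107 / 42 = 2.55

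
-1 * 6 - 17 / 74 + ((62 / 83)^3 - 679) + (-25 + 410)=-12685755507 / 42312238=-299.81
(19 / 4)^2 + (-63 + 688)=10361 / 16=647.56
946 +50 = 996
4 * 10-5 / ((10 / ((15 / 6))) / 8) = 30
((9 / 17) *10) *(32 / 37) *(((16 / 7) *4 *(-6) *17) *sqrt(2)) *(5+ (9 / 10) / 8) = -5654016 *sqrt(2) / 259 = -30872.53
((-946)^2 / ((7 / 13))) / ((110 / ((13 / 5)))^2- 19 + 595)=702.46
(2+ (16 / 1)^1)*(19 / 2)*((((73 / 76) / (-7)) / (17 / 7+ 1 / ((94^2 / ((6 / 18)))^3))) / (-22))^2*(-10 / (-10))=259998011961091720497990536256 / 230514678676542755889741373904779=0.00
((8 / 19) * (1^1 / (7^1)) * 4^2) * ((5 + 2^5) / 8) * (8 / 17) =4736 / 2261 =2.09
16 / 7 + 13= 107 / 7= 15.29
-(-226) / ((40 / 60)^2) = 1017 / 2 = 508.50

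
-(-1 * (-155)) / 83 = -155 / 83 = -1.87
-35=-35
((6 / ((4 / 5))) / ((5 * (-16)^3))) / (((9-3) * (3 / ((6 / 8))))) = -1 / 65536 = -0.00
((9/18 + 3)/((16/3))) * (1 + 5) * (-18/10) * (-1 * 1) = 567/80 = 7.09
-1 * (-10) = 10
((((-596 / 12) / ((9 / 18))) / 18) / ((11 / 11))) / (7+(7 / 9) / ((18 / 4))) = -447 / 581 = -0.77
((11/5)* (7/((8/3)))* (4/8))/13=231/1040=0.22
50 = 50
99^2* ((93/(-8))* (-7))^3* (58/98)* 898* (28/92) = 5029903508151753/5888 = 854263503422.51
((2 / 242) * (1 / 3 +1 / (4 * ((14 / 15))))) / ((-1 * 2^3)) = -101 / 162624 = -0.00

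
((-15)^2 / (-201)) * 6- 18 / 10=-2853 / 335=-8.52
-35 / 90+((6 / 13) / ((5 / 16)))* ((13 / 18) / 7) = -149 / 630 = -0.24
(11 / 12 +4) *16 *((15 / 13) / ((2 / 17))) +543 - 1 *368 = 12305 / 13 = 946.54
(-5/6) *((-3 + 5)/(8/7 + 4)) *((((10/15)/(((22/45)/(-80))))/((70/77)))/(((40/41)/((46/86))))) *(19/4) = 627095/6192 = 101.28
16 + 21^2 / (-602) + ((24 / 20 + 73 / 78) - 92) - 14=-742883 / 8385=-88.60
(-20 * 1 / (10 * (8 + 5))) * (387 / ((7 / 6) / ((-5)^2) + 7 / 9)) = -348300 / 4823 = -72.22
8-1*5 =3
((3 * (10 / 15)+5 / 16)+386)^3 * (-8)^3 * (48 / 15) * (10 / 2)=-479660611194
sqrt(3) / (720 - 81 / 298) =298*sqrt(3) / 214479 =0.00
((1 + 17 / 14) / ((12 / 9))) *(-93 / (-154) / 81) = 0.01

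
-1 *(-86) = 86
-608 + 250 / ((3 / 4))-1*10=-854 / 3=-284.67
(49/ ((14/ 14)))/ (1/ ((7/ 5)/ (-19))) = -343/ 95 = -3.61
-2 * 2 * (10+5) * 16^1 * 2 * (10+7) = -32640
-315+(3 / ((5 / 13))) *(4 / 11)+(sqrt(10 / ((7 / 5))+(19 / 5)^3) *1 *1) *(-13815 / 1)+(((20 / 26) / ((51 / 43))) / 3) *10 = -2763 *sqrt(1899205) / 35- 33912641 / 109395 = -109102.45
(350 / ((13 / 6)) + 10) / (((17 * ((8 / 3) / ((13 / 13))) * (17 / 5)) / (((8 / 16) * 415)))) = 6940875 / 30056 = 230.93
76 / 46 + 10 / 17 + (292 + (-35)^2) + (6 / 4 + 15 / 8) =4762741 / 3128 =1522.62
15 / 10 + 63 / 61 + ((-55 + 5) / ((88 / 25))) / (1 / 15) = -565077 / 2684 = -210.54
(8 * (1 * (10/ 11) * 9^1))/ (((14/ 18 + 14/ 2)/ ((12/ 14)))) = 3888/ 539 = 7.21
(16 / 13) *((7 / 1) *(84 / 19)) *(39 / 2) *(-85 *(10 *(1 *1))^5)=-119952000000 / 19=-6313263157.89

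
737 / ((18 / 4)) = 1474 / 9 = 163.78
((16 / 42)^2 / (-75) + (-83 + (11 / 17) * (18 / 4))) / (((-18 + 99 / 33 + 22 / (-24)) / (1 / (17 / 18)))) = 360261604 / 67618775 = 5.33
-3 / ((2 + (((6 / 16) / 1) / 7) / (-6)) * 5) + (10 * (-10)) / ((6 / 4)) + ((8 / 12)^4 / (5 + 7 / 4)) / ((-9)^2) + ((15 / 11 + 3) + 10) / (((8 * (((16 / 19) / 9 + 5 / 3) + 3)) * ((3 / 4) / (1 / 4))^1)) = -472862308148897 / 7074337101480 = -66.84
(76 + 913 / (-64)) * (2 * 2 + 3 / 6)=35559 / 128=277.80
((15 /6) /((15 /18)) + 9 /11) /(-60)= -7 /110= -0.06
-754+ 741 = -13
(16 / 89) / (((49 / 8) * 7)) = 128 / 30527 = 0.00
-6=-6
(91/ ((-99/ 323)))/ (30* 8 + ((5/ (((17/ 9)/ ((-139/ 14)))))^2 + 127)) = -128072084/ 456263379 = -0.28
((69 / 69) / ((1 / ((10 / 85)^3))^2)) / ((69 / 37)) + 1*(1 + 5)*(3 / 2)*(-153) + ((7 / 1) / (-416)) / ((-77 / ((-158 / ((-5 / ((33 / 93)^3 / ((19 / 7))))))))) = -1350045932526712334347 / 980425595761631760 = -1377.00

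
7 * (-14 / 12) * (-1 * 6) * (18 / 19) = 882 / 19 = 46.42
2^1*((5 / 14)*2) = 10 / 7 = 1.43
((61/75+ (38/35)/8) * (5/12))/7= 1993/35280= 0.06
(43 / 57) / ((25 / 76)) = 172 / 75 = 2.29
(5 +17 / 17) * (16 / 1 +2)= 108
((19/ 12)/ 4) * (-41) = -779/ 48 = -16.23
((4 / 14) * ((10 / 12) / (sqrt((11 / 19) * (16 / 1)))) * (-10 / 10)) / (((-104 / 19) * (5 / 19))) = 361 * sqrt(209) / 96096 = 0.05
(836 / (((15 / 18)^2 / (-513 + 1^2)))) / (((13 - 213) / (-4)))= -7704576 / 625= -12327.32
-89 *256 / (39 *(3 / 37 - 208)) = 843008 / 300027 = 2.81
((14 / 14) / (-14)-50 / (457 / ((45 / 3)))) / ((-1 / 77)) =120527 / 914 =131.87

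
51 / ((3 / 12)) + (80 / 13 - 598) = -5042 / 13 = -387.85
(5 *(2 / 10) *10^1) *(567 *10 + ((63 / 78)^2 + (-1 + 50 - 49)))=19166805 / 338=56706.52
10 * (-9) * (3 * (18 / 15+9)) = -2754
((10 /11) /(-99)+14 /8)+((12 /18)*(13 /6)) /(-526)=1991183 /1145628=1.74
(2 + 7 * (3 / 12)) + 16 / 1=79 / 4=19.75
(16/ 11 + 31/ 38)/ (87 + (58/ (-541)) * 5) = 513409/ 19552786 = 0.03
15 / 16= 0.94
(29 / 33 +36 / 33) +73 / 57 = 2038 / 627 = 3.25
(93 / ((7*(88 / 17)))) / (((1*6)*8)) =527 / 9856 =0.05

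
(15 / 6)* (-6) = -15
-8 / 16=-1 / 2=-0.50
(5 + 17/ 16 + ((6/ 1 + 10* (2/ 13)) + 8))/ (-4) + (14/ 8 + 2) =-1373/ 832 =-1.65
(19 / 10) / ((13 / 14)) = 133 / 65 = 2.05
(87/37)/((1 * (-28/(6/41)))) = -261/21238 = -0.01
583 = 583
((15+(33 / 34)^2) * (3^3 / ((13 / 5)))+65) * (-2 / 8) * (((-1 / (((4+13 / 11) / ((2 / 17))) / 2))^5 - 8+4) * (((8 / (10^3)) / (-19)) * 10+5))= 1151.79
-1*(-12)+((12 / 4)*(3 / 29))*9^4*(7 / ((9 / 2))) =92202 / 29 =3179.38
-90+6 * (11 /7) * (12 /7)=-3618 /49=-73.84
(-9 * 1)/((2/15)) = -135/2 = -67.50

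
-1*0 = 0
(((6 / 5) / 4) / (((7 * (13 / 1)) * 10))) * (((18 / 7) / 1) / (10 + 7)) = 27 / 541450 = 0.00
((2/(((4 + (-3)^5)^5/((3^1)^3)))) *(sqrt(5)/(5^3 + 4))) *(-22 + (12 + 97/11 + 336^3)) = -7510744854 *sqrt(5)/368850728439127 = -0.00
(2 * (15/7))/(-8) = -15/28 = -0.54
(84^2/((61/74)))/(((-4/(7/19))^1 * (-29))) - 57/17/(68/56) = 237252750/9713579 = 24.42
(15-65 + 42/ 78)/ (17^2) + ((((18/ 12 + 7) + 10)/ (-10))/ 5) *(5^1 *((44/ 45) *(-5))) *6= 3048553/ 56355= 54.10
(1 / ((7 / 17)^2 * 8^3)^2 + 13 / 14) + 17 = 11284465217 / 629407744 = 17.93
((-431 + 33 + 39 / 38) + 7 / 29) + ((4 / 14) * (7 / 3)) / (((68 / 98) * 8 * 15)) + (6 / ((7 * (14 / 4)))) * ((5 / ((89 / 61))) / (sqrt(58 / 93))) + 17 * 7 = -936519661 / 3372120 + 1830 * sqrt(5394) / 126469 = -276.66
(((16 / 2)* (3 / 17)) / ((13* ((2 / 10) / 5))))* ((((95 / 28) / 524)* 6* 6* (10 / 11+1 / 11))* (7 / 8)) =64125 / 115804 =0.55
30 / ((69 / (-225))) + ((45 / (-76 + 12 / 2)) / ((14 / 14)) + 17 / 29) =-914029 / 9338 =-97.88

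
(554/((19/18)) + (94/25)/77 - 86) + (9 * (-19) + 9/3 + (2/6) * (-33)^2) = 23184561/36575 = 633.89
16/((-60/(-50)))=40/3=13.33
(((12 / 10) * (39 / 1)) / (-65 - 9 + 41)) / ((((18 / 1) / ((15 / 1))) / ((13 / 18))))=-169 / 198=-0.85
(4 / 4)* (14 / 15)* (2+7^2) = 238 / 5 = 47.60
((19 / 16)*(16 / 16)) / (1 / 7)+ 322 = 5285 / 16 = 330.31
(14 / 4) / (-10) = -7 / 20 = -0.35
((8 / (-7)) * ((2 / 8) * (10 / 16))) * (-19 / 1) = 95 / 28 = 3.39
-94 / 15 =-6.27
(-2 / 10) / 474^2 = -1 / 1123380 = -0.00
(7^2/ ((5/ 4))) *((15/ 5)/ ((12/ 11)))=107.80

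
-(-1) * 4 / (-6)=-2 / 3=-0.67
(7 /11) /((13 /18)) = 126 /143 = 0.88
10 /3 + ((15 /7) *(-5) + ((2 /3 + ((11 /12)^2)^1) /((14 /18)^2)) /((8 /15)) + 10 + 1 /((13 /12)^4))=615391163 /76771968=8.02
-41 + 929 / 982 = -39333 / 982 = -40.05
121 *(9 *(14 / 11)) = 1386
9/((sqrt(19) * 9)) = sqrt(19)/19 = 0.23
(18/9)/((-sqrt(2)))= -sqrt(2)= -1.41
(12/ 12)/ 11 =1/ 11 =0.09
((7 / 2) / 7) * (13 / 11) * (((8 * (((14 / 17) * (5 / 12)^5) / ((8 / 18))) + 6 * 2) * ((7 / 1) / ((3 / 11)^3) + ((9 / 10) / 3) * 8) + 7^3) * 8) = 943944283451 / 43623360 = 21638.50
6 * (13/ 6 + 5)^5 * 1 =147008443/ 1296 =113432.44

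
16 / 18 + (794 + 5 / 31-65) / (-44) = -48131 / 3069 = -15.68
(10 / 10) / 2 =1 / 2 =0.50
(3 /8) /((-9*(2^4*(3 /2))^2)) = -1 /13824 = -0.00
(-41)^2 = 1681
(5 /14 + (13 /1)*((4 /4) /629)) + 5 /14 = 3236 /4403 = 0.73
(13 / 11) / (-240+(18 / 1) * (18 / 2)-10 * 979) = -13 / 108548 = -0.00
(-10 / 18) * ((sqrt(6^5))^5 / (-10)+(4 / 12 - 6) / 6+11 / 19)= 625 / 3078+120932352 * sqrt(6)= 296222556.00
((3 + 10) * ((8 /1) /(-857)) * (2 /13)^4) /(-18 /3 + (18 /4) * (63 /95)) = 24320 /1078861017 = 0.00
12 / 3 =4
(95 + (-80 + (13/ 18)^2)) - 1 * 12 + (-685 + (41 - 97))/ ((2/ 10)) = -1199279/ 324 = -3701.48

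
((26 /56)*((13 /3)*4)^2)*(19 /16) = 41743 /252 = 165.65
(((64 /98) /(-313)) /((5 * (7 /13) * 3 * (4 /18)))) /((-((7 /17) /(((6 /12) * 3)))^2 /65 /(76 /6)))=66814488 /5260591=12.70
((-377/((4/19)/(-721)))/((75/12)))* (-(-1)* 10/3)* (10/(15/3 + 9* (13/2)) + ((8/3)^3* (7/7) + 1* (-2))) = 606376974476/51435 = 11789189.74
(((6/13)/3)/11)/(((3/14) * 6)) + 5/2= 6463/2574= 2.51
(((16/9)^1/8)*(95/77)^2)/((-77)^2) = 18050/316377369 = 0.00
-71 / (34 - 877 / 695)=-49345 / 22753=-2.17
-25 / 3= -8.33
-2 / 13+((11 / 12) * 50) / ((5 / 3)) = 711 / 26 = 27.35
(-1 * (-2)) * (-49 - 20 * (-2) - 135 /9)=-48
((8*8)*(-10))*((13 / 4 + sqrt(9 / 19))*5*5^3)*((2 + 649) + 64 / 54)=-22891700000 / 27-7043600000*sqrt(19) / 171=-1027386592.20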